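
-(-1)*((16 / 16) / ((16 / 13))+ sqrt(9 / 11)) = 13 / 16+ 3*sqrt(11) / 11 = 1.72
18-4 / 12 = 53 / 3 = 17.67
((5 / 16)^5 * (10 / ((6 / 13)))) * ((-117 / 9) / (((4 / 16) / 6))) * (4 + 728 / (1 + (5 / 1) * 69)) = -87140625 / 708608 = -122.97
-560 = -560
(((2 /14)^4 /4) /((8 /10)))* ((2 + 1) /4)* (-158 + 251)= 1395 /153664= 0.01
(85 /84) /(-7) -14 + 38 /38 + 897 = 519707 /588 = 883.86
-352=-352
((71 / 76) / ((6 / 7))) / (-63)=-71 / 4104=-0.02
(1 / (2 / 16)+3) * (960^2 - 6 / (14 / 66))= 10137288.86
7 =7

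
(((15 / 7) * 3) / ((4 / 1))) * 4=45 / 7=6.43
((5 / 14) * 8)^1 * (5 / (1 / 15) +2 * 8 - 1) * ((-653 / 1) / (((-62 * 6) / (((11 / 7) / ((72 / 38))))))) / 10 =682385 / 18228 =37.44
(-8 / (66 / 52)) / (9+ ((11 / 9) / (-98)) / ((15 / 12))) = -152880 / 218053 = -0.70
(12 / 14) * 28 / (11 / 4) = 96 / 11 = 8.73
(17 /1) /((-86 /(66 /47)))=-561 /2021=-0.28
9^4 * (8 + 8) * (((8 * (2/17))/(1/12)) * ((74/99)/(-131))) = -165722112/24497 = -6765.00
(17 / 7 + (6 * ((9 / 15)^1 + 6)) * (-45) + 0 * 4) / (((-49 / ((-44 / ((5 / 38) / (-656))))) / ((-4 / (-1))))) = 54652944896 / 1715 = 31867606.35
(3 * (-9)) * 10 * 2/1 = -540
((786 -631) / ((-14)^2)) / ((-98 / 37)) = -5735 / 19208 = -0.30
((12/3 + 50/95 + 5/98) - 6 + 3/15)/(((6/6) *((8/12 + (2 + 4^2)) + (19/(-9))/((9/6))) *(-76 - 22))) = 307341/425169080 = 0.00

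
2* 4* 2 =16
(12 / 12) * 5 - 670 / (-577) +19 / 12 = 53623 / 6924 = 7.74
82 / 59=1.39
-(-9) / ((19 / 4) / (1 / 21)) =12 / 133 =0.09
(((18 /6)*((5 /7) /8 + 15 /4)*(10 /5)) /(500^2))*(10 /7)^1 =129 /980000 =0.00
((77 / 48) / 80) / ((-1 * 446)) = -77 / 1712640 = -0.00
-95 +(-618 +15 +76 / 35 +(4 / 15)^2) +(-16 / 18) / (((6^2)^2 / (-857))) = -177372541 / 255150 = -695.17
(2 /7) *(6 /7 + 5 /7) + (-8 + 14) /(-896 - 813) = 0.45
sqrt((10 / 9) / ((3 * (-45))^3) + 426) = 20.64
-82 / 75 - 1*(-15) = 1043 / 75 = 13.91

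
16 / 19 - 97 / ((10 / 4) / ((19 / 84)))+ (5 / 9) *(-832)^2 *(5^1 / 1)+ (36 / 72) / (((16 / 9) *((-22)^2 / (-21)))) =178238636725411 / 92695680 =1922836.50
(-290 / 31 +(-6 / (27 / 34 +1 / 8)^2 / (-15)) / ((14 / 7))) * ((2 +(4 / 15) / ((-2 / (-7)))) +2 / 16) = -1350735793 / 48437500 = -27.89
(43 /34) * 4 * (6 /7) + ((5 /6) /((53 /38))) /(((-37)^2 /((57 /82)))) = 3070246579 /708011206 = 4.34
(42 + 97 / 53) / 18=2323 / 954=2.44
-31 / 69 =-0.45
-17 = -17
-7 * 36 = -252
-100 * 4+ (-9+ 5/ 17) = -6948/ 17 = -408.71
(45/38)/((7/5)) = 225/266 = 0.85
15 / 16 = 0.94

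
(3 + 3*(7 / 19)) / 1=78 / 19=4.11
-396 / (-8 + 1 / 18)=648 / 13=49.85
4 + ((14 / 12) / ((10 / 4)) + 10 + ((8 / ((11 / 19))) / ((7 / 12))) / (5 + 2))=144323 / 8085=17.85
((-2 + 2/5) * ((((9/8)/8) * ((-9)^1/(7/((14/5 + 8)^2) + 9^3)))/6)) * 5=19683/8503756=0.00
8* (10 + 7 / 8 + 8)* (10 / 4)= 755 / 2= 377.50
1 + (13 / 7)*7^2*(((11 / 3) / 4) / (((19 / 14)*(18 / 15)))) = 35719 / 684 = 52.22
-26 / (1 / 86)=-2236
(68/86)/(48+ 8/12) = 51/3139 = 0.02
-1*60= -60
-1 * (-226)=226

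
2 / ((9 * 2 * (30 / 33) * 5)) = 11 / 450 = 0.02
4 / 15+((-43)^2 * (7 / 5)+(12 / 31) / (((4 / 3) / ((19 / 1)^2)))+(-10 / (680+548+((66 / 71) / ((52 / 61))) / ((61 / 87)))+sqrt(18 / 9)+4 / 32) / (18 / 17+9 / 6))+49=34 * sqrt(2) / 87+335793256949257 / 122430800460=2743.27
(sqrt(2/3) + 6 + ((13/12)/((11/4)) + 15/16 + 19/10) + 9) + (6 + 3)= sqrt(6)/3 + 71891/2640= 28.05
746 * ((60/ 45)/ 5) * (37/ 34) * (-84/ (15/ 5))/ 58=-772856/ 7395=-104.51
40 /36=1.11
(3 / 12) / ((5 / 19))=19 / 20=0.95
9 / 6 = 3 / 2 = 1.50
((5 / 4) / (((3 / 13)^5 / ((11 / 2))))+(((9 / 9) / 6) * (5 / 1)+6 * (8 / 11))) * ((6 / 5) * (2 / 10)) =224743397 / 89100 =2522.37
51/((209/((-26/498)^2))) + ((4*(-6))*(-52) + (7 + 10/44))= 10843670641/8638806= 1255.23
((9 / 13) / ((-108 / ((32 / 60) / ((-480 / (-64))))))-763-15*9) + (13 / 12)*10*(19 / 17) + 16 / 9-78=-287046961 / 298350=-962.11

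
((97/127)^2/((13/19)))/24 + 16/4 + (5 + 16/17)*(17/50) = 761822599/125806200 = 6.06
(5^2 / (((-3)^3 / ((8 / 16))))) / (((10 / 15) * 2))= -25 / 72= -0.35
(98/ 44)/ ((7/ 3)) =21/ 22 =0.95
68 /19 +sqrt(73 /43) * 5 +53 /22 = 2503 /418 +5 * sqrt(3139) /43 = 12.50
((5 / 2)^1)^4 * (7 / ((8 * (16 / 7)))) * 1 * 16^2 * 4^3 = 245000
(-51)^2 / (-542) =-2601 / 542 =-4.80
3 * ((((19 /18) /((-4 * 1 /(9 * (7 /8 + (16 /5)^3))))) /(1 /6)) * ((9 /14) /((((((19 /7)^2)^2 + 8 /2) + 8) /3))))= -53278097733 /1273064000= -41.85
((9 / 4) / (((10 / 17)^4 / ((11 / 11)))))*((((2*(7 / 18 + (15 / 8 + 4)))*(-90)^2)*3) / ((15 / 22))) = 33562162161 / 4000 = 8390540.54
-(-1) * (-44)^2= 1936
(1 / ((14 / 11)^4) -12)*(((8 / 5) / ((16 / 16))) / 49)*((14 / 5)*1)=-446351 / 420175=-1.06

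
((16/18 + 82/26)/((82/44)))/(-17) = -10406/81549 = -0.13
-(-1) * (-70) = -70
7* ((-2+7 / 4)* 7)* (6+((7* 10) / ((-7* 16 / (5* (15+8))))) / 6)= 73.24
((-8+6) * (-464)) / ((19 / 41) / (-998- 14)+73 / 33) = 115513728 / 275299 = 419.59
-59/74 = -0.80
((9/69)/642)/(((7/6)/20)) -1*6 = -103302/17227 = -6.00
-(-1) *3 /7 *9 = 27 /7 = 3.86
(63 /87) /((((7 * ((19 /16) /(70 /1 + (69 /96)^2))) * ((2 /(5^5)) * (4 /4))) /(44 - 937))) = -31817090625 /3712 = -8571414.50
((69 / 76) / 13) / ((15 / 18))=207 / 2470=0.08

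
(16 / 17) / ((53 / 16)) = 256 / 901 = 0.28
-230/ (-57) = 230/ 57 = 4.04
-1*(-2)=2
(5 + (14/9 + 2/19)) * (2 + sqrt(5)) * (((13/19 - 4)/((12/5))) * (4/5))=-7973 * sqrt(5)/1083 - 15946/1083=-31.19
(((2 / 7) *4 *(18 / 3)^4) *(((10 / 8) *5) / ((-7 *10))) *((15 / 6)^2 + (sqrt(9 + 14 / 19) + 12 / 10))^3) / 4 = -39047.40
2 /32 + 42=673 /16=42.06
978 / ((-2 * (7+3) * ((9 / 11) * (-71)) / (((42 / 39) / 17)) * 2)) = 12551 / 470730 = 0.03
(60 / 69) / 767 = 20 / 17641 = 0.00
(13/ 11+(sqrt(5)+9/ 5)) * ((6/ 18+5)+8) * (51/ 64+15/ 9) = 2365 * sqrt(5)/ 72+1763/ 18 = 171.39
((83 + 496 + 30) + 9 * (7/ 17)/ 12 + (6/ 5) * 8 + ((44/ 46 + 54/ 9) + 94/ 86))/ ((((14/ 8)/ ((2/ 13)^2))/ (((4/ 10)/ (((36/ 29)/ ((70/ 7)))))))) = 24455238436/ 895040055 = 27.32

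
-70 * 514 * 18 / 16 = -80955 / 2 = -40477.50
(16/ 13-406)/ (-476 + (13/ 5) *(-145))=5262/ 11089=0.47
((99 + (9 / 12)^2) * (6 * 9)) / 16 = 43011 / 128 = 336.02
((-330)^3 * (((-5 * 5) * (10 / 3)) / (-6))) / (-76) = 124781250 / 19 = 6567434.21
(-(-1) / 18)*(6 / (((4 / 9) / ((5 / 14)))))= 15 / 56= 0.27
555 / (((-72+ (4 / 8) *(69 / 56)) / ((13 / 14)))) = -296 / 41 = -7.22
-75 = -75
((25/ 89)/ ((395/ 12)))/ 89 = 60/ 625759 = 0.00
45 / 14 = 3.21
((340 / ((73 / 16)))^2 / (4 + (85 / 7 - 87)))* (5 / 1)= -64736000 / 165199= -391.87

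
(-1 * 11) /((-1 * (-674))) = -11 /674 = -0.02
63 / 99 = 7 / 11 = 0.64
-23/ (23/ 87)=-87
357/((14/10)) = 255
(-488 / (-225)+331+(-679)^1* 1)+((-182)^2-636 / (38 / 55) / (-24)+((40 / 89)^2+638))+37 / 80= 18125900770127 / 541796400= 33455.19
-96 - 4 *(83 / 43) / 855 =-3529772 / 36765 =-96.01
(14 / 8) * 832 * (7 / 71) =10192 / 71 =143.55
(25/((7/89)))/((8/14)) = 556.25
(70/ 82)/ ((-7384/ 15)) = -525/ 302744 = -0.00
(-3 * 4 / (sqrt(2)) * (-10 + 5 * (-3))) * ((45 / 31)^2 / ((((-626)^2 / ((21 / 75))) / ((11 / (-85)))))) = -93555 * sqrt(2) / 3201039106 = -0.00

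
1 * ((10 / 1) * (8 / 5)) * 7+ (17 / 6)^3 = 29105 / 216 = 134.75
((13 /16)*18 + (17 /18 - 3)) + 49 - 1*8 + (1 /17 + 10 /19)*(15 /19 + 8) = 25942945 /441864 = 58.71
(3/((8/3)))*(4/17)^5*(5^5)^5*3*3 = 3089904785156250000000/1419857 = 2176208438706327.47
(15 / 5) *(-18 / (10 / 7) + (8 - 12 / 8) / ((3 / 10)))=136 / 5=27.20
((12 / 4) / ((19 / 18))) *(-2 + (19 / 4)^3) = 181737 / 608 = 298.91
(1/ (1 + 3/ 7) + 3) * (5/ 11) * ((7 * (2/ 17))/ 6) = 259/ 1122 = 0.23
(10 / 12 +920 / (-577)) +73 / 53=0.62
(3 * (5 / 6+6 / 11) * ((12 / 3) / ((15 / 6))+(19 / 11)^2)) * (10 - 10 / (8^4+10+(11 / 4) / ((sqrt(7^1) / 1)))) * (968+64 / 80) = 4889397968 * sqrt(7) / 1142381758155+2307520126522234988 / 12566199339705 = 183629.13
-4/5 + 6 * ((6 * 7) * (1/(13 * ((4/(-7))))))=-2257/65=-34.72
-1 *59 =-59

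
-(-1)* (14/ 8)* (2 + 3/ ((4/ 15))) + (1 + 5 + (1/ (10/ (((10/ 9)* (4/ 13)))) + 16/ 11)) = 631685/ 20592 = 30.68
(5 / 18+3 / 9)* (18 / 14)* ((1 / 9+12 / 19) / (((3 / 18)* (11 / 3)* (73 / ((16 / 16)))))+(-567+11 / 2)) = -17133103 / 38836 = -441.17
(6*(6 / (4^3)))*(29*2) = 261 / 8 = 32.62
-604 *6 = -3624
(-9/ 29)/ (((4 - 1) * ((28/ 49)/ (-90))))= 945/ 58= 16.29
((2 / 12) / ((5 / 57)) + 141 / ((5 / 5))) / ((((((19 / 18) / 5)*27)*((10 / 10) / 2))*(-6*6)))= -1429 / 1026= -1.39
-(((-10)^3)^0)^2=-1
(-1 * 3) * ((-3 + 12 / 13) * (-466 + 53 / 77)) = -2902149 / 1001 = -2899.25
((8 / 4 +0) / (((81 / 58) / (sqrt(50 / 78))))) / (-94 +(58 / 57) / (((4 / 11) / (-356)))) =-551 *sqrt(39) / 3271671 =-0.00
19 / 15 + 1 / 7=148 / 105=1.41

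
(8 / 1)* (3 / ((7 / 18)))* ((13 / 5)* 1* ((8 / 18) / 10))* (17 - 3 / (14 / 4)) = 141024 / 1225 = 115.12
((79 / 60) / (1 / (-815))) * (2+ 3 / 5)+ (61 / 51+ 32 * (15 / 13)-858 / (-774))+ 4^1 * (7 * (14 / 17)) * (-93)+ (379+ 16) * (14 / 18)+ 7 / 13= -7847100349 / 1710540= -4587.50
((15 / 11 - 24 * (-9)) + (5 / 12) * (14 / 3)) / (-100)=-2.19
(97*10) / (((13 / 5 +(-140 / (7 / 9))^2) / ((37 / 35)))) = 35890 / 1134091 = 0.03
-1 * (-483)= 483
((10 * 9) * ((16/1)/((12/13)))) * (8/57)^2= 33280/1083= 30.73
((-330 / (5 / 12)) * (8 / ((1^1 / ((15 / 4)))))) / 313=-23760 / 313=-75.91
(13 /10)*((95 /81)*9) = 247 /18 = 13.72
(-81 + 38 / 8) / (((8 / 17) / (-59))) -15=305435 / 32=9544.84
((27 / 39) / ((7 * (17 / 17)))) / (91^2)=9 / 753571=0.00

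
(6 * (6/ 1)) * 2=72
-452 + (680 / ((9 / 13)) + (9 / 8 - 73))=458.35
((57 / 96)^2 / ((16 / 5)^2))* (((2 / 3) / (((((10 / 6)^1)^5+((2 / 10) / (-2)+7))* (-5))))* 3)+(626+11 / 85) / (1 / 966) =161783828998887057 / 267481579520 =604841.01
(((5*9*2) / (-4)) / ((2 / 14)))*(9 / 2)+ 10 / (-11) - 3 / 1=-31357 / 44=-712.66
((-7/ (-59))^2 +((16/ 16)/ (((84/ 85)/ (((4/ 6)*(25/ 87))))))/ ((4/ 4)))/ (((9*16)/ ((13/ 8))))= 0.00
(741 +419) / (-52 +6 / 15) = -2900 / 129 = -22.48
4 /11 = 0.36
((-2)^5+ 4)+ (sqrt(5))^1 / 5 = -28+ sqrt(5) / 5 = -27.55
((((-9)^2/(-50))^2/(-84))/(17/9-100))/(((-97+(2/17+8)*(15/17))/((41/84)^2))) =-1062464283/1258142055520000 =-0.00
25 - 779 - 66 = -820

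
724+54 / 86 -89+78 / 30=638.23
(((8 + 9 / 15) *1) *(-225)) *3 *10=-58050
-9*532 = -4788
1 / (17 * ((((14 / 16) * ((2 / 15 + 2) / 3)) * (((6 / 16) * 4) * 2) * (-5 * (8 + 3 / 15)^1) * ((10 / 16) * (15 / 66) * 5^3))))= -132 / 3049375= -0.00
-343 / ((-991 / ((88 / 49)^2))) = 7744 / 6937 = 1.12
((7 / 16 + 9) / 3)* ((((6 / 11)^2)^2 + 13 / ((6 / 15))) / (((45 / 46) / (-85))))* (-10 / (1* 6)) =281701437685 / 18974736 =14846.13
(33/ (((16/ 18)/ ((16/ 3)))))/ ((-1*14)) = -99/ 7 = -14.14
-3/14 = -0.21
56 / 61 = 0.92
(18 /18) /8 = 1 /8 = 0.12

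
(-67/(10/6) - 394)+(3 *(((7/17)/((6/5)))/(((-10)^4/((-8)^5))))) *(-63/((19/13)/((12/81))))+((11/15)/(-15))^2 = -6747709522/16351875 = -412.66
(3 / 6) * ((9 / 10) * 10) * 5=45 / 2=22.50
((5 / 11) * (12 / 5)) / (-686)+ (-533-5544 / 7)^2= 6623973119 / 3773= 1755625.00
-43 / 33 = -1.30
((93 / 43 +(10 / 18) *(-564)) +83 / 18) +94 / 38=-4471885 / 14706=-304.09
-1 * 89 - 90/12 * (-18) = 46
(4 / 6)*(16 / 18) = 16 / 27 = 0.59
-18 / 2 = -9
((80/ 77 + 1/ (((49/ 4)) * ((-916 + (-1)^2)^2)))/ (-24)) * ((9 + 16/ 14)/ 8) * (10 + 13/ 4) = -441066915893/ 606499185600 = -0.73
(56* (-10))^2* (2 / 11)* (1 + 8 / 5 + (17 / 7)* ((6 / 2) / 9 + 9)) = 47541760 / 33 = 1440659.39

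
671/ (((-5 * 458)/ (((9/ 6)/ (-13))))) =2013/ 59540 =0.03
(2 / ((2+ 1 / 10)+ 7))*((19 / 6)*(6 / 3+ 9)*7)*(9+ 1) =535.90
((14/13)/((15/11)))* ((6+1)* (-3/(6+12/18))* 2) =-1617/325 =-4.98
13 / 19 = 0.68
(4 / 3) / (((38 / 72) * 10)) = 24 / 95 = 0.25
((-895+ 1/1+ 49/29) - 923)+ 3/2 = -105201/58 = -1813.81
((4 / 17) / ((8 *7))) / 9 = 1 / 2142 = 0.00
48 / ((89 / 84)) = 4032 / 89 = 45.30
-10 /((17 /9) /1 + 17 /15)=-3.31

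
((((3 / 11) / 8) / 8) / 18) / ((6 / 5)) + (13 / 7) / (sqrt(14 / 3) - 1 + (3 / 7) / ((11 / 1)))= 402451757 / 843676416 + 11011* sqrt(42) / 66578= 1.55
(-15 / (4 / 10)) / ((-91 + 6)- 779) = 25 / 576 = 0.04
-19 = -19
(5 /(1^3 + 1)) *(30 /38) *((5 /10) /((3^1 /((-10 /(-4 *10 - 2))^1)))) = 125 /1596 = 0.08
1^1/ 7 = 1/ 7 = 0.14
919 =919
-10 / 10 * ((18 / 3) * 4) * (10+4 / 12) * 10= -2480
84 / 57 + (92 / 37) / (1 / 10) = 18516 / 703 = 26.34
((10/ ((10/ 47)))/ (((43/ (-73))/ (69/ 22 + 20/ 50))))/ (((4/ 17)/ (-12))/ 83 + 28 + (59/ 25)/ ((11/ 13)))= -28248057735/ 3082286096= -9.16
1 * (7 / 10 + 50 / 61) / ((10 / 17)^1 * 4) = 15759 / 24400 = 0.65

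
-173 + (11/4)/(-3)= -2087/12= -173.92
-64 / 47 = -1.36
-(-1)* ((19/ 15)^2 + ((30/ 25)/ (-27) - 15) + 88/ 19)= -4184/ 475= -8.81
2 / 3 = 0.67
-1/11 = -0.09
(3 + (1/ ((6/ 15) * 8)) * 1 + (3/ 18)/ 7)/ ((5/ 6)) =1121/ 280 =4.00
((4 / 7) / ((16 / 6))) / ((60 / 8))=0.03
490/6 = 245/3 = 81.67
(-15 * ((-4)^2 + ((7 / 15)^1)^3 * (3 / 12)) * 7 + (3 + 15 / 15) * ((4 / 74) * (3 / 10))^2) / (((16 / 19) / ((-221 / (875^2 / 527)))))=4587758560212529 / 15093225000000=303.96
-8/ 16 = -1/ 2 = -0.50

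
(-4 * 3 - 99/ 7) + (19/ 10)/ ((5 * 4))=-36467/ 1400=-26.05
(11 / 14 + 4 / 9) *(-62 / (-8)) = 4805 / 504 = 9.53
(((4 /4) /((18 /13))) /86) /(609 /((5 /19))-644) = 65 /12927348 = 0.00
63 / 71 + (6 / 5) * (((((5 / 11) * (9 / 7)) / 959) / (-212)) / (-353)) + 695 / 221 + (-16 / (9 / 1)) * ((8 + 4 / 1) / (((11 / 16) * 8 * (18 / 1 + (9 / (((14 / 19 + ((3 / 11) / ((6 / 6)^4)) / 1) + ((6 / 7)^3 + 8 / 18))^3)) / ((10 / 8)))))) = 56815379539372897664452367850753857 / 14850760565990396157544496963822922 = 3.83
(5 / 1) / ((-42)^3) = -5 / 74088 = -0.00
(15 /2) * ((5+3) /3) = 20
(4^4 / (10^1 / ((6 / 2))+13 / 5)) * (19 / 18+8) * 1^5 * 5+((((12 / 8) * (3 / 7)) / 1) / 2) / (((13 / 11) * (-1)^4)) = 189888833 / 97188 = 1953.83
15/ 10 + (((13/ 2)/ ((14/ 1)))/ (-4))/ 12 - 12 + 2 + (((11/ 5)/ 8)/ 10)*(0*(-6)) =-8.51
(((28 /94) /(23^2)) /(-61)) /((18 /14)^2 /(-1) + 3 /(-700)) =68600 /12316657803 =0.00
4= 4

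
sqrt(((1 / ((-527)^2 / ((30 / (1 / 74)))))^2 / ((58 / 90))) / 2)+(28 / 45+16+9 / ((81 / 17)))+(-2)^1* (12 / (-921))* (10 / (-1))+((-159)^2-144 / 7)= 3330* sqrt(290) / 8054141+2444574662 / 96705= 25278.69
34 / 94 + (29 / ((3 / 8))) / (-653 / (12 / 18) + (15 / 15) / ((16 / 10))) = 312149 / 1104171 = 0.28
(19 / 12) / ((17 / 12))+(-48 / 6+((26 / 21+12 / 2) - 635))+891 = 91519 / 357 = 256.36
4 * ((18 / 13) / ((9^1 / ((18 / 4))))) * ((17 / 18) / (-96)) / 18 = -17 / 11232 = -0.00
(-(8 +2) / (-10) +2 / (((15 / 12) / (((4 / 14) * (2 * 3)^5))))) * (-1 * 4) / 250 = -248902 / 4375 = -56.89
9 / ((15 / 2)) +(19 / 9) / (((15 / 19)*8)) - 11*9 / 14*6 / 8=-3.77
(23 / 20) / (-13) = -23 / 260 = -0.09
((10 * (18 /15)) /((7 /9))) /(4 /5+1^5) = 60 /7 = 8.57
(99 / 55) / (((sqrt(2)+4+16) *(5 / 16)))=288 / 995 - 72 *sqrt(2) / 4975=0.27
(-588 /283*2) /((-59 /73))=85848 /16697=5.14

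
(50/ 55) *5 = 4.55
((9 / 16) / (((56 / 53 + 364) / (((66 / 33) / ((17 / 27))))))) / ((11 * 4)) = 12879 / 115778432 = 0.00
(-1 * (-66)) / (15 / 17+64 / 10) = 5610 / 619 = 9.06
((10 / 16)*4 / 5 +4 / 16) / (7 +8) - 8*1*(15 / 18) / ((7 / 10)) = -3979 / 420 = -9.47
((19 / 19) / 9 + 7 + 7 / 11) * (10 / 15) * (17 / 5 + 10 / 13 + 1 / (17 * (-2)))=539791 / 25245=21.38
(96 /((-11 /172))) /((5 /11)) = -3302.40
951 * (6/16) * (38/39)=18069/52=347.48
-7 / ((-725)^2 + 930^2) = -7 / 1390525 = -0.00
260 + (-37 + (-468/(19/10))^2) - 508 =21799515/361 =60386.47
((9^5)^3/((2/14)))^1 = 1441237924662543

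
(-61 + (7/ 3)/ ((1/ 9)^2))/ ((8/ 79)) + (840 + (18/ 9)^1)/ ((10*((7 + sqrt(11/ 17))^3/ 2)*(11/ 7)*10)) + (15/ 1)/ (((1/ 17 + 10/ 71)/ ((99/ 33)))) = 27412500701402593/ 18404973368100 - 12574849*sqrt(187)/ 15273836820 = 1489.40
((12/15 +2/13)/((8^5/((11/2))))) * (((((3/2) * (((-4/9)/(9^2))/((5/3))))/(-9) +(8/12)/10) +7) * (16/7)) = 0.00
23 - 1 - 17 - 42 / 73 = 4.42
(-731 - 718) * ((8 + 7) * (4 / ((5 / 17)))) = -295596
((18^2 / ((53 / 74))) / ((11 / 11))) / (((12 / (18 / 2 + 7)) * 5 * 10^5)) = 999 / 828125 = 0.00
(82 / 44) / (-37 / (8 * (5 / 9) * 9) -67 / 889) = -728980 / 391303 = -1.86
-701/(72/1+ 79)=-701/151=-4.64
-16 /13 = -1.23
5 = 5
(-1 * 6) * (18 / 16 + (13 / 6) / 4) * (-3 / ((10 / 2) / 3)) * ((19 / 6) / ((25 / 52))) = 2964 / 25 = 118.56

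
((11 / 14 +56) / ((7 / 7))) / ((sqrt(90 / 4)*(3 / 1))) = 53*sqrt(10) / 42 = 3.99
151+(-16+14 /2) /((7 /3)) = 1030 /7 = 147.14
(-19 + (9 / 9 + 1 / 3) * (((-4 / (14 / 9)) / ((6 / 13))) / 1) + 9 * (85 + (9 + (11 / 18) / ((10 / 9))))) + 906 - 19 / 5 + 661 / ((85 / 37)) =4794393 / 2380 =2014.45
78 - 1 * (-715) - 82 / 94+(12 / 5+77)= 204809 / 235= 871.53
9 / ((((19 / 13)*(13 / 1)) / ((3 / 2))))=27 / 38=0.71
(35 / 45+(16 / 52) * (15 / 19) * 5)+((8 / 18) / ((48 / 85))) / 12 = 658771 / 320112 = 2.06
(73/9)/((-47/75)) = -1825/141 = -12.94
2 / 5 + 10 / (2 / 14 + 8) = 464 / 285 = 1.63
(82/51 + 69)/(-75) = -3601/3825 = -0.94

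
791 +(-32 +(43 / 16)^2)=196153 / 256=766.22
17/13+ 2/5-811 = -52604/65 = -809.29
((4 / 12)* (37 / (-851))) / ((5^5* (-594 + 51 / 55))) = 11 / 1406694375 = 0.00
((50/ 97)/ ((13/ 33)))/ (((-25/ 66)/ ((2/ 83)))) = -8712/ 104663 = -0.08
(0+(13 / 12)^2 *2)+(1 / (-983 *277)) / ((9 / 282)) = 46014923 / 19604952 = 2.35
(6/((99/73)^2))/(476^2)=5329/370111896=0.00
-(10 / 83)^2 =-100 / 6889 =-0.01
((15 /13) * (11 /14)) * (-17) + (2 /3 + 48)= 18157 /546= 33.25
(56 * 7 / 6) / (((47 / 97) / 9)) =1213.53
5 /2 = 2.50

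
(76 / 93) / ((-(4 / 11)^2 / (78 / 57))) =-1573 / 186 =-8.46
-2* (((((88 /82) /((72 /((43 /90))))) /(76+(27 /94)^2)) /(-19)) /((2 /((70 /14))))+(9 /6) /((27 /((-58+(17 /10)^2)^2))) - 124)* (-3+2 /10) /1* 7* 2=33807269292661837 /9640738462500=3506.71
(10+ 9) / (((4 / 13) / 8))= 494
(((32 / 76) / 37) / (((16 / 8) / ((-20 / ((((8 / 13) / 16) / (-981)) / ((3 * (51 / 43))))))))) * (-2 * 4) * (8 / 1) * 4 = -2643869.15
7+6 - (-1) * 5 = 18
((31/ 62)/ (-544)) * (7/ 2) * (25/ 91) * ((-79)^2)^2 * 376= -45766345175/ 3536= -12942970.92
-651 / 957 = -217 / 319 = -0.68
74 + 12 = 86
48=48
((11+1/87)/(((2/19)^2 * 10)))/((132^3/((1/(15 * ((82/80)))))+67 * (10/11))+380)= 1902109/676837272120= 0.00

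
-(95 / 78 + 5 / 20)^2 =-52441 / 24336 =-2.15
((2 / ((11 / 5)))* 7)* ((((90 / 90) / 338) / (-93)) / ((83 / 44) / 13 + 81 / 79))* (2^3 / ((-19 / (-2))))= -176960 / 1214913219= -0.00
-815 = -815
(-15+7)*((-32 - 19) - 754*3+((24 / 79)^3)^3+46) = 2173628523606305511592 / 119851595982618319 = 18136.00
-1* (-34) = 34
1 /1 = 1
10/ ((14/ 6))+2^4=142/ 7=20.29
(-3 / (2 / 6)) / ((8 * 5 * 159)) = -3 / 2120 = -0.00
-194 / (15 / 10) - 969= -3295 / 3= -1098.33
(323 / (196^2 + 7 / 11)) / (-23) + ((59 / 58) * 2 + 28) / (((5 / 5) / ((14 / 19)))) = 118516515643 / 5355394359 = 22.13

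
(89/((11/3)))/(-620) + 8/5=2129/1364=1.56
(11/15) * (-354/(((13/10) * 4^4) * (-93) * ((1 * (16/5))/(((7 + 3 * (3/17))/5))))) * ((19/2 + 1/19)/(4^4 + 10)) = 78529/553999264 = 0.00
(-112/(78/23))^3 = -2136719872/59319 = -36020.83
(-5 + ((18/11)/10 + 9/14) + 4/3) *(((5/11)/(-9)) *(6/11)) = 6607/83853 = 0.08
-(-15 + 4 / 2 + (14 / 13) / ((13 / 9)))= 2071 / 169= 12.25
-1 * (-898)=898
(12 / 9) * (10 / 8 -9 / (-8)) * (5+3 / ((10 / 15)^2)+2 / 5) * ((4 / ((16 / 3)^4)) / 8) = 124659 / 5242880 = 0.02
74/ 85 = 0.87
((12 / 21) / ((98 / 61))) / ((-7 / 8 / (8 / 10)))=-3904 / 12005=-0.33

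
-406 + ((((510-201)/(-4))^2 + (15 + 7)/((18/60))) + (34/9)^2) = 7321321/1296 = 5649.17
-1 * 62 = -62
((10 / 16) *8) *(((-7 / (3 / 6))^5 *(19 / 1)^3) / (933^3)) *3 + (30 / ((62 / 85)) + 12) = -15.00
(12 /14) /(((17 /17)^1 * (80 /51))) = 153 /280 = 0.55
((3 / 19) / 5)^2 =0.00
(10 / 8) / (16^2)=5 / 1024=0.00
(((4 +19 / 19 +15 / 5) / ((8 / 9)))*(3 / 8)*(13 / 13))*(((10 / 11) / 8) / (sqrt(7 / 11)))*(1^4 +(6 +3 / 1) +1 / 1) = 5.29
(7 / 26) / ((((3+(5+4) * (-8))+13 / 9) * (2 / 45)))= -2835 / 31616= -0.09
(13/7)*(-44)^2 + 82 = 25742/7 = 3677.43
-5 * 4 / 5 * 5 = -20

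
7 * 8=56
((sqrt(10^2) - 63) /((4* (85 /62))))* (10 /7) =-1643 /119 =-13.81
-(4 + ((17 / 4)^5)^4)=-4064231406651970568912705 / 1099511627776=-3696396931129.10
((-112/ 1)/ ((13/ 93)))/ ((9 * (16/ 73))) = -15841/ 39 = -406.18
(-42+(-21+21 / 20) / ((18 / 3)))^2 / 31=3286969 / 49600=66.27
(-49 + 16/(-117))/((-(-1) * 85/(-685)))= 787613/1989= 395.98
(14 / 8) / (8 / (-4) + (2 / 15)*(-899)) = -105 / 7312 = -0.01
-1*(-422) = 422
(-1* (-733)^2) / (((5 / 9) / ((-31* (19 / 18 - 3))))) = -116591713 / 2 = -58295856.50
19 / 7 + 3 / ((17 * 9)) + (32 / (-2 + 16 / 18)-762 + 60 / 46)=-32300504 / 41055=-786.76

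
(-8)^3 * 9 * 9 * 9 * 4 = -1492992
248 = 248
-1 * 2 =-2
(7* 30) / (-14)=-15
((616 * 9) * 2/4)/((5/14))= 38808/5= 7761.60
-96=-96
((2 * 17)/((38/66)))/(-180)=-0.33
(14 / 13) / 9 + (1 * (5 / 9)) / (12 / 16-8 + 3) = -22 / 1989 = -0.01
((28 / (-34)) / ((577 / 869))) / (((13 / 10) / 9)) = -1094940 / 127517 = -8.59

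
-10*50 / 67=-7.46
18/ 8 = 9/ 4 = 2.25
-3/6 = -1/2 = -0.50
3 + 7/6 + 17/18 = 46/9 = 5.11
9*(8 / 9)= 8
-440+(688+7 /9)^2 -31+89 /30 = 383896903 /810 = 473946.79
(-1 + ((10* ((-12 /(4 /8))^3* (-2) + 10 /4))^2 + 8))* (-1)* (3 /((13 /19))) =-4357935856824 /13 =-335225835140.31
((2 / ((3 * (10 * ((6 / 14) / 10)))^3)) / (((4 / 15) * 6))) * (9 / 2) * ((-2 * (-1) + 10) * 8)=6860 / 27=254.07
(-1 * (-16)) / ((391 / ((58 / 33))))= 928 / 12903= 0.07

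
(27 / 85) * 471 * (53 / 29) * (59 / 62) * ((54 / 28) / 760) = 1073683593 / 1626111200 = 0.66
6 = 6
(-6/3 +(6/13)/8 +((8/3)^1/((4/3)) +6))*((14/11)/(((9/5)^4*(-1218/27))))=-21875/1343628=-0.02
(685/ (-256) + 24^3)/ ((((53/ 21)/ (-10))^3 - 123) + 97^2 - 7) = 4095977074875/ 2749845443936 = 1.49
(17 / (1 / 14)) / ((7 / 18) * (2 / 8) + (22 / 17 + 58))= 41616 / 10385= 4.01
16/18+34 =314/9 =34.89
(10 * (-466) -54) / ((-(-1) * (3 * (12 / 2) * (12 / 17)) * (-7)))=40069 / 756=53.00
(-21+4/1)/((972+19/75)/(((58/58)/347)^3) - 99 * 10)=-1275/3046695968987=-0.00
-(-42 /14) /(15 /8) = 8 /5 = 1.60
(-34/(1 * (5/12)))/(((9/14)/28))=-53312/15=-3554.13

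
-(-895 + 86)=809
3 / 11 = 0.27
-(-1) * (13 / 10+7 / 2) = 24 / 5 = 4.80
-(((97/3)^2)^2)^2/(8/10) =-39187167971884805/26244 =-1493185793777.05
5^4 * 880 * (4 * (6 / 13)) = 13200000 / 13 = 1015384.62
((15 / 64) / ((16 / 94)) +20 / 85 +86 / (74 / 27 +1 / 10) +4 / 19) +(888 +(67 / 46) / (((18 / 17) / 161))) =1141.57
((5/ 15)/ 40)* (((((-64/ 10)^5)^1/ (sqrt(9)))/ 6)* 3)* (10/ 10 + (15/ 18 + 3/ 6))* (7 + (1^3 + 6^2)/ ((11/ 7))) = -1644167168/ 1546875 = -1062.90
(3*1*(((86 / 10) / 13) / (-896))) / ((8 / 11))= -1419 / 465920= -0.00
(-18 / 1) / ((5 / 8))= -144 / 5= -28.80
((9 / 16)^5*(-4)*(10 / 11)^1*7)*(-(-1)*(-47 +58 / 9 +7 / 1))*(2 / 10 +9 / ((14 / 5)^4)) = 65922900651 / 3956277248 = 16.66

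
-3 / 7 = -0.43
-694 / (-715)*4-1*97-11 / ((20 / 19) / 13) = -228.97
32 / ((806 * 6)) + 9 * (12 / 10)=65326 / 6045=10.81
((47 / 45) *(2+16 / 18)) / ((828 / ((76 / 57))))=1222 / 251505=0.00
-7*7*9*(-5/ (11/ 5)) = 1002.27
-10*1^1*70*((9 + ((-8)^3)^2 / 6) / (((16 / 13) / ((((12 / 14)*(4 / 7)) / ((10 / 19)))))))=-161907265 / 7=-23129609.29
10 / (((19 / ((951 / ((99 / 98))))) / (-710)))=-220568600 / 627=-351784.05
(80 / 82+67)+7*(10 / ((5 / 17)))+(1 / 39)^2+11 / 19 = 363224705 / 1184859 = 306.56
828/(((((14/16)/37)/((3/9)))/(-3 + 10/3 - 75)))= -871424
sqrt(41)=6.40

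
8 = 8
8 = 8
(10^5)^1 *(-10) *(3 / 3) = -1000000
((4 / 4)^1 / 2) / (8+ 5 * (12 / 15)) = 1 / 24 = 0.04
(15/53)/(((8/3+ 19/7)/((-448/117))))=-15680/77857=-0.20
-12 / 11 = -1.09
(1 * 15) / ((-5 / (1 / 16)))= -3 / 16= -0.19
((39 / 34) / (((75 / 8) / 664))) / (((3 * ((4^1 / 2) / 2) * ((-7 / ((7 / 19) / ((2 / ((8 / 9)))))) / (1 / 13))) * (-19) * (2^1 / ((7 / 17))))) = 37184 / 70422075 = 0.00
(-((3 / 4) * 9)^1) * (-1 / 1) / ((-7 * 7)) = -27 / 196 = -0.14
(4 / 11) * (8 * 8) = 256 / 11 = 23.27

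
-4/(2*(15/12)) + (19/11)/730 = -12829/8030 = -1.60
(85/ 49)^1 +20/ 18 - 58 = -24323/ 441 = -55.15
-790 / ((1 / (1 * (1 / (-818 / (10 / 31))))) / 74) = 292300 / 12679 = 23.05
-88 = -88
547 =547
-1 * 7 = -7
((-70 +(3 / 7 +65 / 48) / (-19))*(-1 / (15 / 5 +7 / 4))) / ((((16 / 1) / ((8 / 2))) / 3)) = 447479 / 40432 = 11.07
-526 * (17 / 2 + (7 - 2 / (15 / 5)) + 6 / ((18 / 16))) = -31823 / 3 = -10607.67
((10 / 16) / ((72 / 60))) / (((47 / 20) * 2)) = 125 / 1128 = 0.11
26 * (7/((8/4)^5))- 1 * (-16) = 347/16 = 21.69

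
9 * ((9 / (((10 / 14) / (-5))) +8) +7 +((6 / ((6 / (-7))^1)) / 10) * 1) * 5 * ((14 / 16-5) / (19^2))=144639 / 5776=25.04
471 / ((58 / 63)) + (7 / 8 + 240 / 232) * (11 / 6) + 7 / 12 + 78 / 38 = 517.74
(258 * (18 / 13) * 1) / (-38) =-2322 / 247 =-9.40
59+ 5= 64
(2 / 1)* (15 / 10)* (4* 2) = 24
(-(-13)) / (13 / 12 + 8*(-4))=-156 / 371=-0.42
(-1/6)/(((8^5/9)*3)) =-1/65536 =-0.00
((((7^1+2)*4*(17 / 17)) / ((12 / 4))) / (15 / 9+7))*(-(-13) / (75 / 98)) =588 / 25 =23.52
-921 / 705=-307 / 235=-1.31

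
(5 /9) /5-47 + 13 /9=-409 /9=-45.44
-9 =-9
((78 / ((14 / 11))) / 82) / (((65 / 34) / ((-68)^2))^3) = 64117144361385984 / 6062875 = 10575369665.61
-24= -24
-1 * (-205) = 205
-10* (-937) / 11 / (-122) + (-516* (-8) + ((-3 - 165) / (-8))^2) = 3061114 / 671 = 4562.02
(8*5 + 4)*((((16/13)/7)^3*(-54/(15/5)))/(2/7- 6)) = 405504/538265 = 0.75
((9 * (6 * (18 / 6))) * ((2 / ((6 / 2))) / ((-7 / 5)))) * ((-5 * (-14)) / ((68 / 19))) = -1508.82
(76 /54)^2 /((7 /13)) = 18772 /5103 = 3.68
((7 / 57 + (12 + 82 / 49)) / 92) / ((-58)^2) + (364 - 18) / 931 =321287077 / 864399984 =0.37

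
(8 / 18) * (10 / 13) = 40 / 117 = 0.34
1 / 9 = 0.11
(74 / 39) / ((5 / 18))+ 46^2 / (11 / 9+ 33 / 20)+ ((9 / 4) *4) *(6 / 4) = 50880831 / 67210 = 757.04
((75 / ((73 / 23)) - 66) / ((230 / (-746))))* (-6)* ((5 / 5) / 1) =-6922134 / 8395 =-824.55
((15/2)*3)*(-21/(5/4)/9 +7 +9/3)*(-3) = -549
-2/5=-0.40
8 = 8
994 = 994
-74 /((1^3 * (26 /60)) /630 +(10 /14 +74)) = -1398600 /1412113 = -0.99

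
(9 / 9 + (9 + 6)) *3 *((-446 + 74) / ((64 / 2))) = -558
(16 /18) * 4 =32 /9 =3.56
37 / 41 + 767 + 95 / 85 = 536007 / 697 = 769.02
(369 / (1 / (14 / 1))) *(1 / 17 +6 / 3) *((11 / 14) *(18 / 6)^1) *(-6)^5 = -3314092320 / 17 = -194946607.06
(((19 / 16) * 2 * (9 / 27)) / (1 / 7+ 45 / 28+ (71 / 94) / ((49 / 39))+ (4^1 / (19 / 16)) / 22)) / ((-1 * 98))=-186637 / 57858180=-0.00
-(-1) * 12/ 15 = 4/ 5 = 0.80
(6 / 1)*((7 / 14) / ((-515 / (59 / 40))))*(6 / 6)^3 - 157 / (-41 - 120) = 3205703 / 3316600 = 0.97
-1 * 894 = -894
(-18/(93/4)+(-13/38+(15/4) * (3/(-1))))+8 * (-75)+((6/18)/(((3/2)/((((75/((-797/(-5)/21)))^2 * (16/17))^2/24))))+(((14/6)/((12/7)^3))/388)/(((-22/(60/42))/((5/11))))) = -8929404669378876438528620995/16715851792158561802290432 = -534.19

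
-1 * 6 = -6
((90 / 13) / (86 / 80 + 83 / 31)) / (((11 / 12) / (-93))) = -13838400 / 73931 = -187.18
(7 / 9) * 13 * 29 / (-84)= -377 / 108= -3.49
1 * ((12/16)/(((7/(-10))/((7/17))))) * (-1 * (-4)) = -30/17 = -1.76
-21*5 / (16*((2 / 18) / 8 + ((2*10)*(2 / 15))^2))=-35 / 38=-0.92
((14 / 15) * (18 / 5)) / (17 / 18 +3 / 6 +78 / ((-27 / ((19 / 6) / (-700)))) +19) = 63504 / 386647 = 0.16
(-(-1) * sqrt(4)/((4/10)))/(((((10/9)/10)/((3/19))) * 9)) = 15/19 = 0.79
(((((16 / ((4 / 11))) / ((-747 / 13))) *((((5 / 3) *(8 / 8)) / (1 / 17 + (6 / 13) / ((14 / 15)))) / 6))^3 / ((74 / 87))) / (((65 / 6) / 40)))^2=9113546717595998811372502525277640625 / 149892442632317423965293650491178066496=0.06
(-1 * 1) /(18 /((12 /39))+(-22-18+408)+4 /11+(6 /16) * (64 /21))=-154 /65913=-0.00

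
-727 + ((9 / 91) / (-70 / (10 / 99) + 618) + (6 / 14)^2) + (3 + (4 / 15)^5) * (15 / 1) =-21986688362 / 32248125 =-681.80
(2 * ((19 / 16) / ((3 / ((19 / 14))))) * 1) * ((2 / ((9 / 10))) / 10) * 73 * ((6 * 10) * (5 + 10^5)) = 4392386275 / 42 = 104580625.60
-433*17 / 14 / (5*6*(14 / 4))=-7361 / 1470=-5.01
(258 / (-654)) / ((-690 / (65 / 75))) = 559 / 1128150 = 0.00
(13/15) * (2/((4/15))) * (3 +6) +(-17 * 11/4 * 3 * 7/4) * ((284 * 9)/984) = -759699/1312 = -579.04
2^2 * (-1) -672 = -676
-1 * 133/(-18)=133/18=7.39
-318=-318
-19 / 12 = -1.58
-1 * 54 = -54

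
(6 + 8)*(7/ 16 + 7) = 833/ 8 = 104.12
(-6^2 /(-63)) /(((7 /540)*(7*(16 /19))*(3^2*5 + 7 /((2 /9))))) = 570 /5831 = 0.10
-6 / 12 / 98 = -1 / 196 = -0.01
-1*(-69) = 69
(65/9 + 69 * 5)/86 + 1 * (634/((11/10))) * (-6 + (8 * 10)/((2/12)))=1163014355/4257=273200.46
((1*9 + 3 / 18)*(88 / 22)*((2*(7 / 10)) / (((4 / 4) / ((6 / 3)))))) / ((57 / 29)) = 8932 / 171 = 52.23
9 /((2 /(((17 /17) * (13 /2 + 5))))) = 207 /4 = 51.75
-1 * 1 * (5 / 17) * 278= -1390 / 17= -81.76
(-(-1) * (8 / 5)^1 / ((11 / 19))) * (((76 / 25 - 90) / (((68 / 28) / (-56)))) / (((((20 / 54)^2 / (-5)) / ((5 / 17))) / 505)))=-2384394467616 / 79475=-30001817.77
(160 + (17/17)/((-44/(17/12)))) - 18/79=6663073/41712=159.74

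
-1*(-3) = 3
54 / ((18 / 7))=21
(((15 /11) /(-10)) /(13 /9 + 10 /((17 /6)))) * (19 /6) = -2907 /33484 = -0.09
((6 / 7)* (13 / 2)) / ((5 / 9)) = 10.03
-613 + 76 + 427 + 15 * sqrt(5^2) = -35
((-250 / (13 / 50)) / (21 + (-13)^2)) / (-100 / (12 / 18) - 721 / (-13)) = 1250 / 23351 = 0.05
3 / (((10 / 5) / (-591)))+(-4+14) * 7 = -1633 / 2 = -816.50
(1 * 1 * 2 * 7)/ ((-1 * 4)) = -7/ 2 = -3.50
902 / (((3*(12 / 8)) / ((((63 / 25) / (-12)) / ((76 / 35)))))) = -22099 / 1140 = -19.39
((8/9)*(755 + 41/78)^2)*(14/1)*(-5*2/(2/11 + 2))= -1337052162985/41067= -32557824.12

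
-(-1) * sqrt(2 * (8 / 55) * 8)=8 * sqrt(110) / 55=1.53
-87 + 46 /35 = -85.69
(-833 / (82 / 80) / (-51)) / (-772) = -490 / 23739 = -0.02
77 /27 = 2.85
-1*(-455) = 455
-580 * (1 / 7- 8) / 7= 31900 / 49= 651.02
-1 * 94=-94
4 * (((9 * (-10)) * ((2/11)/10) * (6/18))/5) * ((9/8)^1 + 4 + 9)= -339/55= -6.16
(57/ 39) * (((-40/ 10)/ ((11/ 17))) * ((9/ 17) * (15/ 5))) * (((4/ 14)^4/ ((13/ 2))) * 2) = -131328/ 4463459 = -0.03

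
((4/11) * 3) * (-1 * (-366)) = 4392/11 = 399.27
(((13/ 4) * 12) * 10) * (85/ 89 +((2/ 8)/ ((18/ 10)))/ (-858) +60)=837834775/ 35244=23772.41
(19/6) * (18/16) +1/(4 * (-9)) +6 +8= 2525/144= 17.53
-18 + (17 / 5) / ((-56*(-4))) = -20143 / 1120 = -17.98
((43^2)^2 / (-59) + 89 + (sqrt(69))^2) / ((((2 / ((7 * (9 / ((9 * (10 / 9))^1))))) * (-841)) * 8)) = 214797177 / 7939040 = 27.06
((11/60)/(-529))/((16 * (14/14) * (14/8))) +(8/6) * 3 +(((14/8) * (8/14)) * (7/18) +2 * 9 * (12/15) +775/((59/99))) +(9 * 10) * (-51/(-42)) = 1428.50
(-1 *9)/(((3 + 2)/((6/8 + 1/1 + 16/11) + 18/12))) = -1863/220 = -8.47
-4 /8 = -1 /2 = -0.50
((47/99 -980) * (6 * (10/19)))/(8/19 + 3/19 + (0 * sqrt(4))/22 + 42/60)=-2418.58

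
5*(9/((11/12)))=540/11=49.09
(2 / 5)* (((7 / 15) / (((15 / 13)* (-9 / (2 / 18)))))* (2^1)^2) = -728 / 91125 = -0.01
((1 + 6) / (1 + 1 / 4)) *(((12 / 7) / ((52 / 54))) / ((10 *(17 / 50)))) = 2.93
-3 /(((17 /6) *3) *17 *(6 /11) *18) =-11 /5202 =-0.00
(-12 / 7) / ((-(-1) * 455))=-0.00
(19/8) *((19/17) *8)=361/17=21.24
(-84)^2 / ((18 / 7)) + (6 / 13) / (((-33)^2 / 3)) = 4316314 / 1573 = 2744.00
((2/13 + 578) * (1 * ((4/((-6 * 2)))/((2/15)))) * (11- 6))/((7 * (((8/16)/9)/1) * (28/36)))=-15219900/637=-23893.09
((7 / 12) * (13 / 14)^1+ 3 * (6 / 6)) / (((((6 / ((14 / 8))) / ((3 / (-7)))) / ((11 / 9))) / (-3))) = 935 / 576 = 1.62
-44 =-44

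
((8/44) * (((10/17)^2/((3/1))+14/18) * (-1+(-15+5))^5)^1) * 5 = -340110430/2601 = -130761.41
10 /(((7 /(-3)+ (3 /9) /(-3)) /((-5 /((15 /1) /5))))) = 75 /11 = 6.82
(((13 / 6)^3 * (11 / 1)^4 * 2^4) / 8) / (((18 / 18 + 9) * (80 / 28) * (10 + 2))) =225163939 / 259200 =868.69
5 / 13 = 0.38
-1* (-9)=9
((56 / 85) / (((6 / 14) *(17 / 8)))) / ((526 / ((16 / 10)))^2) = 50176 / 7496190375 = 0.00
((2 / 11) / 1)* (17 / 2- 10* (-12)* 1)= 257 / 11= 23.36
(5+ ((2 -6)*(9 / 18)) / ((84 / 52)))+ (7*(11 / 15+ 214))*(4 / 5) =211097 / 175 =1206.27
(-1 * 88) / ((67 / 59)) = -5192 / 67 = -77.49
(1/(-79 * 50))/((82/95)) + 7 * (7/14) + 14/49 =1716537/453460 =3.79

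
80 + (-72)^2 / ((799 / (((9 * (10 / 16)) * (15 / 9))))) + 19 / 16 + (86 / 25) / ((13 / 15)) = 121305837 / 830960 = 145.98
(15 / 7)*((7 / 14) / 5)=3 / 14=0.21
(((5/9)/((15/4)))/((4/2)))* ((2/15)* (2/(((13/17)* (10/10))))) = 136/5265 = 0.03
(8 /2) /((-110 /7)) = -0.25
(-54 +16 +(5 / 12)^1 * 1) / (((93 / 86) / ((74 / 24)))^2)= -1141607731 / 3736368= -305.54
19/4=4.75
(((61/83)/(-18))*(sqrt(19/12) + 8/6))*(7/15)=-854/33615 - 427*sqrt(57)/134460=-0.05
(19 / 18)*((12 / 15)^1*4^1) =152 / 45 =3.38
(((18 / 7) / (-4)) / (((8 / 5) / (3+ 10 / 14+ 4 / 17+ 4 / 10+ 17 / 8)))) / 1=-277371 / 106624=-2.60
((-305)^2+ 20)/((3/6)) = 186090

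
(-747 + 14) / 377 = -733 / 377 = -1.94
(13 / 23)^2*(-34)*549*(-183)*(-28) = -16163934696 / 529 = -30555642.15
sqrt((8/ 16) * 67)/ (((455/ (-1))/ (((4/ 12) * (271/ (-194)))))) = 271 * sqrt(134)/ 529620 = 0.01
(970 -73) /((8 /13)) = 11661 /8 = 1457.62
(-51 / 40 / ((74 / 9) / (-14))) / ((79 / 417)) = 1339821 / 116920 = 11.46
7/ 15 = 0.47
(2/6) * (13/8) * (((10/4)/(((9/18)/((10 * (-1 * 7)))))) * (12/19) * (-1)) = 2275/19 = 119.74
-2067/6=-689/2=-344.50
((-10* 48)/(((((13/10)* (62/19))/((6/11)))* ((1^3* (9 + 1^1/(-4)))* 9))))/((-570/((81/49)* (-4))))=-13824/1520519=-0.01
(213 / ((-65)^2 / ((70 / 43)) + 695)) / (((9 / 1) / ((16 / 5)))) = 15904 / 690975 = 0.02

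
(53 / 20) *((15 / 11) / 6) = 53 / 88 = 0.60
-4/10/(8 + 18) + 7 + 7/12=5903/780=7.57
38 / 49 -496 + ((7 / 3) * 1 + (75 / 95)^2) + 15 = -25327175 / 53067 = -477.27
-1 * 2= -2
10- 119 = -109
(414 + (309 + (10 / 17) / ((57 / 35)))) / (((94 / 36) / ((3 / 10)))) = 6308433 / 75905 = 83.11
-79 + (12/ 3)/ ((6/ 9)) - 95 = -168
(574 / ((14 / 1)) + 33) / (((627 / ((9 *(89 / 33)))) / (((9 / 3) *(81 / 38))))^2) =17305903773 / 3816059522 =4.54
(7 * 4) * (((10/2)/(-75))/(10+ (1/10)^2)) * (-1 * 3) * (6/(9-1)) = 60/143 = 0.42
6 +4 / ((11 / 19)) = 142 / 11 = 12.91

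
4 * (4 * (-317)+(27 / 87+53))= -4858.76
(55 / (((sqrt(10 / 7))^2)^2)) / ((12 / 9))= 1617 / 80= 20.21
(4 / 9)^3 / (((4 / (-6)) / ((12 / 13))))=-128 / 1053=-0.12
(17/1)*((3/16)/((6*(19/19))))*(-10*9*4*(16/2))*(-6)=9180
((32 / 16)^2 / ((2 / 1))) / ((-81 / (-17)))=34 / 81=0.42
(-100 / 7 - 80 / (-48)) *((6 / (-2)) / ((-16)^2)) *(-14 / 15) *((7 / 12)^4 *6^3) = -3.45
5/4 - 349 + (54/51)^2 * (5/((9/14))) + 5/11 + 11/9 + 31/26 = -500131223/1487772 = -336.16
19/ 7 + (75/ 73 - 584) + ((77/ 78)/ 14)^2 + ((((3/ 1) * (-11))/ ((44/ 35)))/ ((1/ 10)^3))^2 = 8568964559145799/ 12435696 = 689061919.75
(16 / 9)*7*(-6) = -224 / 3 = -74.67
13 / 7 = 1.86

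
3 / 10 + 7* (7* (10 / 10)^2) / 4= 251 / 20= 12.55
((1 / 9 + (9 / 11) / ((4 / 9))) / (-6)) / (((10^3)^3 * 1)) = -0.00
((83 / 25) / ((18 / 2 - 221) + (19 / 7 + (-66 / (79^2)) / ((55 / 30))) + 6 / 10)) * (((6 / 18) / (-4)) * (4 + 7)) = 0.01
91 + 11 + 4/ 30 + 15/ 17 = 26269/ 255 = 103.02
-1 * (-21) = 21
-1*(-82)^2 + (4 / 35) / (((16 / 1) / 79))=-941281 / 140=-6723.44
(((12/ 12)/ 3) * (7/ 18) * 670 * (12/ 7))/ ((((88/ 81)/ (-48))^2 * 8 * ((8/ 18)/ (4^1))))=39562830/ 121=326965.54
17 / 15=1.13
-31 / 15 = -2.07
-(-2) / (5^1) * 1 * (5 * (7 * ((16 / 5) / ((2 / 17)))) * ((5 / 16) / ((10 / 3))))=357 / 10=35.70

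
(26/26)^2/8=1/8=0.12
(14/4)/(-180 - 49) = -7/458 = -0.02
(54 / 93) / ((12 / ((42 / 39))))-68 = -27383 / 403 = -67.95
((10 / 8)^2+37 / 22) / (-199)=-571 / 35024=-0.02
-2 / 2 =-1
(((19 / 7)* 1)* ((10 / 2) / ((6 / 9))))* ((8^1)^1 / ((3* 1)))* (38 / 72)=1805 / 63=28.65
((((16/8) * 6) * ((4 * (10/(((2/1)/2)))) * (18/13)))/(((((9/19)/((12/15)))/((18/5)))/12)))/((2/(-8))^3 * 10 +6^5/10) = 100859904/1617083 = 62.37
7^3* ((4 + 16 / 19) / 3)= 31556 / 57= 553.61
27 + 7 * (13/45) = 1306/45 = 29.02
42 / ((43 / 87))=3654 / 43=84.98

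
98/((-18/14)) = -686/9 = -76.22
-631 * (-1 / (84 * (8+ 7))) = 631 / 1260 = 0.50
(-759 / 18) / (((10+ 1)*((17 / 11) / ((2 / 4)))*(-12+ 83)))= -253 / 14484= -0.02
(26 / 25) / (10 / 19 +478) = 247 / 113650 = 0.00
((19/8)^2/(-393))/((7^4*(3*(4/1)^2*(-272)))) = 361/788451213312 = 0.00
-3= -3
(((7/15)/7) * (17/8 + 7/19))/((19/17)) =6443/43320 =0.15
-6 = -6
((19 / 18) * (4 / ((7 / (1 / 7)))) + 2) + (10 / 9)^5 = 3.78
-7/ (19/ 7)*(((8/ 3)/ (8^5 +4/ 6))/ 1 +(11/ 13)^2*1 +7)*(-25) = 6039833100/ 12140791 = 497.48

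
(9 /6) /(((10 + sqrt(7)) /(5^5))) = 15625 /31 - 3125 * sqrt(7) /62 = 370.68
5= 5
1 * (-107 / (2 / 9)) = -963 / 2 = -481.50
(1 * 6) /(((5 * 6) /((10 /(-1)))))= -2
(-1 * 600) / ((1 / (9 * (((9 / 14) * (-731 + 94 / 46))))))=2530520.50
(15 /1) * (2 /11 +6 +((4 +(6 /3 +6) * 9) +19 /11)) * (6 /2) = 41535 /11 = 3775.91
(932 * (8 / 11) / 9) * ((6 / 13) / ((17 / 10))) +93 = 827369 / 7293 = 113.45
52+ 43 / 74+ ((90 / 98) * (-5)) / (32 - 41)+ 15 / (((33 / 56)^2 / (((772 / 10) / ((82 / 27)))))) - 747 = 404.10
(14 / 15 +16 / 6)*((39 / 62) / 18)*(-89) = -3471 / 310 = -11.20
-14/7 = -2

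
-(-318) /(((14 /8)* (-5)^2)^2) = 5088 /30625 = 0.17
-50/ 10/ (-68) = 5/ 68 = 0.07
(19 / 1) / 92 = 0.21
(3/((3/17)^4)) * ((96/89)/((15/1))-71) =-97636049/445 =-219406.85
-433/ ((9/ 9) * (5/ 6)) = -2598/ 5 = -519.60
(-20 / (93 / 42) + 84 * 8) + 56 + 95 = 25233 / 31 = 813.97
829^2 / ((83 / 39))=26802399 / 83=322920.47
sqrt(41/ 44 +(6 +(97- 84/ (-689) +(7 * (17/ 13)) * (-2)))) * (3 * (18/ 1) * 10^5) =2700000 * sqrt(19701436183)/ 7579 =50003545.63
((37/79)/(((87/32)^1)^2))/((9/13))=492544/5381559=0.09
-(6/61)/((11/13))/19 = -78/12749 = -0.01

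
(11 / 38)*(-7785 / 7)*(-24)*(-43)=-44187660 / 133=-332238.05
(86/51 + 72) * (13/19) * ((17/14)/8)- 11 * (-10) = 375547/3192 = 117.65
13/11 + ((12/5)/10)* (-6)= -71/275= -0.26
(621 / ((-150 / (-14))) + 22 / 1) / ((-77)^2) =1999 / 148225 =0.01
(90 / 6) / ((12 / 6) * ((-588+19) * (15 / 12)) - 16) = -10 / 959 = -0.01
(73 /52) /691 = 73 /35932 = 0.00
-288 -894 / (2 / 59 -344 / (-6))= -1541295 / 5077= -303.58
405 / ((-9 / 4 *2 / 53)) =-4770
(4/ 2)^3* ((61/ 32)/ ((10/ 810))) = 4941/ 4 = 1235.25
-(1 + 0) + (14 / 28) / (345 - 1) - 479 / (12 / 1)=-84449 / 2064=-40.92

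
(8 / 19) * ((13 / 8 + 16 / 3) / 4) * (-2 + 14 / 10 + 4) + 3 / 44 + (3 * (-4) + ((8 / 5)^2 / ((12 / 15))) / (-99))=-89101 / 9405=-9.47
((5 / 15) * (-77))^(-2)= 9 / 5929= 0.00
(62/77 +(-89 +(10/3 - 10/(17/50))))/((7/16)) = -7180016/27489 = -261.20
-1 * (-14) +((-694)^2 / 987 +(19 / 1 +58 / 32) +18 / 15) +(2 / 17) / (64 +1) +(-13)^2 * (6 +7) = 2720.99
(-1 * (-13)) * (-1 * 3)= -39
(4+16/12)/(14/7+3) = 16/15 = 1.07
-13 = -13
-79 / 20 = -3.95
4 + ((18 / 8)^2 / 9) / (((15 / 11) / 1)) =353 / 80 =4.41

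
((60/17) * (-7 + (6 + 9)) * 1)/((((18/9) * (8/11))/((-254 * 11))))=-922020/17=-54236.47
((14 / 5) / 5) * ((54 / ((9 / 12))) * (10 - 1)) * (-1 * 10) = -18144 / 5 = -3628.80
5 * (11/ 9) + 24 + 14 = 44.11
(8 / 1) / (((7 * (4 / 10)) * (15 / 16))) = 64 / 21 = 3.05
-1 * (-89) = 89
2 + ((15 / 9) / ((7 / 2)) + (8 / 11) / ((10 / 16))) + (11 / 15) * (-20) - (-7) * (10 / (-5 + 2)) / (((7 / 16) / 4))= -259136 / 1155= -224.36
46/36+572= 10319/18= 573.28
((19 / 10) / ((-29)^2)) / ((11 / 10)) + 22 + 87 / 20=4875657 / 185020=26.35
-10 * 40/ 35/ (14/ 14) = -80/ 7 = -11.43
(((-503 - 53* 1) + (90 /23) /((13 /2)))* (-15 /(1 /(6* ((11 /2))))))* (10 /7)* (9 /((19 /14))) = 14796302400 /5681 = 2604524.27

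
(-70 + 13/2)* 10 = -635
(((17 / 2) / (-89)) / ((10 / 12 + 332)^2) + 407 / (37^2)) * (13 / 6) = 50755243357 / 78795081822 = 0.64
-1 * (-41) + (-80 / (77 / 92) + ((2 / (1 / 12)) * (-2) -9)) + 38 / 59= -504002 / 4543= -110.94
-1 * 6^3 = -216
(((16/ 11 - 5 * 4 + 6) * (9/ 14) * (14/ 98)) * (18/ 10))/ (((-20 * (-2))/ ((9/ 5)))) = -50301/ 539000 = -0.09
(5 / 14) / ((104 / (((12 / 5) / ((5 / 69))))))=207 / 1820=0.11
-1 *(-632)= 632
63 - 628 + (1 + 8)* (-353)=-3742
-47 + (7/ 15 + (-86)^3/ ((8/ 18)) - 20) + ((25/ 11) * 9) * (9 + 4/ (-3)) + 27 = -236116438/ 165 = -1431008.72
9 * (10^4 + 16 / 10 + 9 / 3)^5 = 2818974703988204700177087 / 3125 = 902071905276225504056.67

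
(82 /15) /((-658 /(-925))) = 7585 /987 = 7.68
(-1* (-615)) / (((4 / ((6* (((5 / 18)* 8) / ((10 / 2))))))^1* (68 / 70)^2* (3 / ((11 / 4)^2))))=30386125 / 27744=1095.23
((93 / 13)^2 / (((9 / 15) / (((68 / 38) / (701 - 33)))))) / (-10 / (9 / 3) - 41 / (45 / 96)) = -1225275 / 486903196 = -0.00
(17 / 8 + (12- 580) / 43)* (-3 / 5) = 11439 / 1720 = 6.65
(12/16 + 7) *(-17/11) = -11.98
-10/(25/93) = -37.20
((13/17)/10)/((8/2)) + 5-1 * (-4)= 6133/680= 9.02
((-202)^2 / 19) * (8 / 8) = 40804 / 19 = 2147.58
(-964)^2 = 929296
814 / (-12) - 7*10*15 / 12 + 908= 752.67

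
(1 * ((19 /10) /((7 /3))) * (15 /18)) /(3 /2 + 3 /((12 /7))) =19 /91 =0.21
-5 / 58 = -0.09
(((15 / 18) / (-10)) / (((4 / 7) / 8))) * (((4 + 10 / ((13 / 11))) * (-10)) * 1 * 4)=581.54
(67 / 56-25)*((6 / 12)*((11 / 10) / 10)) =-14663 / 11200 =-1.31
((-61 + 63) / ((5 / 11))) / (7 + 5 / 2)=44 / 95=0.46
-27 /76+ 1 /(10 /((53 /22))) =-239 /2090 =-0.11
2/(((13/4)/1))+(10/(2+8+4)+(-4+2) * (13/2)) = -1062/91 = -11.67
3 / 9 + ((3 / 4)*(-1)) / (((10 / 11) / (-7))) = 733 / 120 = 6.11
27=27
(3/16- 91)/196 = -1453/3136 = -0.46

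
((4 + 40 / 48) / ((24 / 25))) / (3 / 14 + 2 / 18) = 5075 / 328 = 15.47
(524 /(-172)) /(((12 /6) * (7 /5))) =-655 /602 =-1.09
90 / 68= 1.32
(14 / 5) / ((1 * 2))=7 / 5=1.40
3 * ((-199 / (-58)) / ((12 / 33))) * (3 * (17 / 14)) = 334917 / 3248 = 103.11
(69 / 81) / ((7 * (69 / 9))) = 1 / 63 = 0.02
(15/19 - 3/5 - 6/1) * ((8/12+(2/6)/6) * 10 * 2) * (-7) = 33488/57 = 587.51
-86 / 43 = -2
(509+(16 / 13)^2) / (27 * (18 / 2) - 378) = -28759 / 7605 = -3.78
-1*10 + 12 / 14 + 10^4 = 69936 / 7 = 9990.86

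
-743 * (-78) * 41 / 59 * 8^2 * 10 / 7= 3682113.70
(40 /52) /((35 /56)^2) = 128 /65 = 1.97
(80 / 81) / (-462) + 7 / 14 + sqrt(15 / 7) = 18631 / 37422 + sqrt(105) / 7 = 1.96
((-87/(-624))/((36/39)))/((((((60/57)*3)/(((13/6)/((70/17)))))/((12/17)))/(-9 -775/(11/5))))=-14232881/2217600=-6.42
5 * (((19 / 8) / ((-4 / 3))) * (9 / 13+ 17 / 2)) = -81.87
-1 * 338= -338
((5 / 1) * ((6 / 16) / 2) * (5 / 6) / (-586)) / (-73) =25 / 1368896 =0.00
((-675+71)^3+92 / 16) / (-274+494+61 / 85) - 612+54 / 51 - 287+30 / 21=-999225.65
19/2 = 9.50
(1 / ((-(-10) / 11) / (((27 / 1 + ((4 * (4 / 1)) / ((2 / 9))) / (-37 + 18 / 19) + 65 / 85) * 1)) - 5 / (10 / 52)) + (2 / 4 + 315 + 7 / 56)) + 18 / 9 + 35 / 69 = 318.09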